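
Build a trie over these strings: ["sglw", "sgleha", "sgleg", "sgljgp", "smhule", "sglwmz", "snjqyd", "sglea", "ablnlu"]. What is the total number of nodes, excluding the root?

30

For each word, the new-node count is its length minus the longest prefix already in the trie:
  "sglw" → 4 new (s, g, l, w)
  "sgleha" → prefix "sgl" already present; 3 new (e, h, a)
  "sgleg" → prefix "sgle" already present; 1 new (g)
  "sgljgp" → prefix "sgl" already present; 3 new (j, g, p)
  "smhule" → prefix "s" already present; 5 new (m, h, u, l, e)
  "sglwmz" → prefix "sglw" already present; 2 new (m, z)
  "snjqyd" → prefix "s" already present; 5 new (n, j, q, y, d)
  "sglea" → prefix "sgle" already present; 1 new (a)
  "ablnlu" → 6 new (a, b, l, n, l, u)
Total nodes = 4 + 3 + 1 + 3 + 5 + 2 + 5 + 1 + 6 = 30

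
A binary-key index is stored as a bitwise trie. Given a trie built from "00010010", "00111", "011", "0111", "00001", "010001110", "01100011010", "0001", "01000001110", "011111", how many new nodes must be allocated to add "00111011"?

The longest prefix of "00111011" already in the trie is "00111" (length 5).
Each of the 3 remaining characters creates one node.

3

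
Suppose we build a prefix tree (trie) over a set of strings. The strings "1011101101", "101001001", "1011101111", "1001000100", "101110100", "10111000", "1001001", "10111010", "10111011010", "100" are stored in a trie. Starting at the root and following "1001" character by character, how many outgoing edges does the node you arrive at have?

Walk "1001" from the root, arriving at one node.
Characters that immediately follow "1001" among the stored strings: {0}.
That node has 1 child edge.

1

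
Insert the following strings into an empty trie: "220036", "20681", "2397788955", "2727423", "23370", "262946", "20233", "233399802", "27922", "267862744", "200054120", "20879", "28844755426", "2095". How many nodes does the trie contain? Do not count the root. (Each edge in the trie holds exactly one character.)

74

Trace insertions, counting only characters that open a new branch:
  "220036" → 6 new (2, 2, 0, 0, 3, 6)
  "20681" → prefix "2" already present; 4 new (0, 6, 8, 1)
  "2397788955" → prefix "2" already present; 9 new (3, 9, 7, 7, 8, 8, 9, 5, 5)
  "2727423" → prefix "2" already present; 6 new (7, 2, 7, 4, 2, 3)
  "23370" → prefix "23" already present; 3 new (3, 7, 0)
  "262946" → prefix "2" already present; 5 new (6, 2, 9, 4, 6)
  "20233" → prefix "20" already present; 3 new (2, 3, 3)
  "233399802" → prefix "233" already present; 6 new (3, 9, 9, 8, 0, 2)
  "27922" → prefix "27" already present; 3 new (9, 2, 2)
  "267862744" → prefix "26" already present; 7 new (7, 8, 6, 2, 7, 4, 4)
  "200054120" → prefix "20" already present; 7 new (0, 0, 5, 4, 1, 2, 0)
  "20879" → prefix "20" already present; 3 new (8, 7, 9)
  "28844755426" → prefix "2" already present; 10 new (8, 8, 4, 4, 7, 5, 5, 4, 2, 6)
  "2095" → prefix "20" already present; 2 new (9, 5)
Total nodes = 6 + 4 + 9 + 6 + 3 + 5 + 3 + 6 + 3 + 7 + 7 + 3 + 10 + 2 = 74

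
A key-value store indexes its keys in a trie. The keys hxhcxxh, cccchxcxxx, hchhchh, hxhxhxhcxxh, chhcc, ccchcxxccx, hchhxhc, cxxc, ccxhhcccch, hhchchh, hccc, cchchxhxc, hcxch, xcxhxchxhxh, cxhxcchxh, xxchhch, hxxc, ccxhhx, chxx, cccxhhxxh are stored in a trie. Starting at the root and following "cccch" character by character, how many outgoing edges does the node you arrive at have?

1

Walk "cccch" from the root, arriving at one node.
Characters that immediately follow "cccch" among the stored strings: {x}.
That node has 1 child edge.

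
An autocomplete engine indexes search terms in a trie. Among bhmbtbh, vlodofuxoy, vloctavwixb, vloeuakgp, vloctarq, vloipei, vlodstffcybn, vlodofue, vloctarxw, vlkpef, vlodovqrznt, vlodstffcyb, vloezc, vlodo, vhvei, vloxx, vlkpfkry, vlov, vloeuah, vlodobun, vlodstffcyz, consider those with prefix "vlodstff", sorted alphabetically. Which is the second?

vlodstffcybn

DFS of the "vlodstff" subtree visits, in order: "vlodstffcyb", "vlodstffcybn", "vlodstffcyz"
The 2nd is vlodstffcybn.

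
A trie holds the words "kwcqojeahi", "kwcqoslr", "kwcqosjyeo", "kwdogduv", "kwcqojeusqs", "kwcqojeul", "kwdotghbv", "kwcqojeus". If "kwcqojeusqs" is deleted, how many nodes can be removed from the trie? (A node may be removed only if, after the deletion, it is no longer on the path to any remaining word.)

After clearing the end-marker at "kwcqojeusqs", prune upward until reaching a node still needed by another word.
The suffix "qs" (2 nodes) is used only by "kwcqojeusqs"; "kwcqojeus" is itself a stored word, so pruning stops there.
Nodes removed: 2

2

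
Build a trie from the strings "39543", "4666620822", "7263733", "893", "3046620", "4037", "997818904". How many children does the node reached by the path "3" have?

Walk "3" from the root, arriving at one node.
Distinct next characters after "3": 0, 9.
That node has 2 child edges.

2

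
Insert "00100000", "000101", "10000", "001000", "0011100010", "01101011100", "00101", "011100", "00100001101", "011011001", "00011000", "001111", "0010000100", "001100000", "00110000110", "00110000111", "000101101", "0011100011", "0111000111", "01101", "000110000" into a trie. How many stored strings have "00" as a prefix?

Traverse to the node for "00", then collect every word in that subtree.
Words under "00": 000101, 000101101, 00011000, 000110000, 001000, 00100000, 0010000100, 00100001101, 00101, 001100000, 00110000110, 00110000111, 0011100010, 0011100011, 001111
Count: 15

15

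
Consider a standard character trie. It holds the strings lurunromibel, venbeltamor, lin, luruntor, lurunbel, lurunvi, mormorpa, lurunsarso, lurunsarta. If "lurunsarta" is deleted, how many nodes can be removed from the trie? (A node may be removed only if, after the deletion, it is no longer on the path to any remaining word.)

2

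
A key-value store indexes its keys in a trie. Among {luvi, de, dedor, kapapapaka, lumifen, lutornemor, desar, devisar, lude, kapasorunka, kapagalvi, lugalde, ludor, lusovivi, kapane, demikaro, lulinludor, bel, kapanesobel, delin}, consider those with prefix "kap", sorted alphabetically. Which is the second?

Filter for "kap…" and sort: "kapagalvi", "kapane", "kapanesobel", "kapapapaka", "kapasorunka"
The 2nd is kapane.

kapane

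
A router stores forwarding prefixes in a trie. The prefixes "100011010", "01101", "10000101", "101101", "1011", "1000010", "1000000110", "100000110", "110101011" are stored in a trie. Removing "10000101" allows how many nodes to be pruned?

1

After clearing the end-marker at "10000101", prune upward until reaching a node still needed by another word.
The suffix "1" (1 node) is used only by "10000101"; "1000010" is itself a stored word, so pruning stops there.
Nodes removed: 1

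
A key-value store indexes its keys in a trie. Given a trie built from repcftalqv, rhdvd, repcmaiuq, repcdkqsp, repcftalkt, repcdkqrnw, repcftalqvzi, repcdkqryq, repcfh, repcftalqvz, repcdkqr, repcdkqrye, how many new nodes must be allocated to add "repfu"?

Walking "repfu" from the root, the first 3 characters ("rep") follow existing edges; "f" is the first miss.
New nodes needed: |"repfu"| − 3 = 5 − 3 = 2.

2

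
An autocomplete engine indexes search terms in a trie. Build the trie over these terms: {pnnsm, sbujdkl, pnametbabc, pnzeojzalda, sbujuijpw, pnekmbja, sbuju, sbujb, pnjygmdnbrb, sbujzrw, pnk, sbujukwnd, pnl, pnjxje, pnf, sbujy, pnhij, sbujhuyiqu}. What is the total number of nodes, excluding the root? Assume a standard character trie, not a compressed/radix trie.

73

Count nodes per top-level branch (shared prefixes stored once):
  'p'-branch (pnametbabc, pnekmbja, pnf, pnhij, pnjxje, pnjygmdnbrb, pnk, pnl, pnnsm, pnzeojzalda): 46 nodes
  's'-branch (sbujb, sbujdkl, sbujhuyiqu, sbuju, sbujuijpw, sbujukwnd, sbujy, sbujzrw): 27 nodes
Sum: 73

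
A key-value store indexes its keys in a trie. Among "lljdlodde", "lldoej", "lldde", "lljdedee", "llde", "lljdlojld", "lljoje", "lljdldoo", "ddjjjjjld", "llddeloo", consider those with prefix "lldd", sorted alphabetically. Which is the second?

llddeloo

Words with prefix "lldd", in lexicographic order: "lldde", "llddeloo"
The 2nd is llddeloo.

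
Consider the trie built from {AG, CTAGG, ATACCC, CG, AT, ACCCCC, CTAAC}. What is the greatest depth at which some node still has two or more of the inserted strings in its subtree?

Look for the deepest trie node that still has at least two words in its subtree.
e.g. "CTAAC" and "CTAGG" share the prefix "CTA" of length 3; no pair shares a longer one.
Longest shared-prefix length: 3

3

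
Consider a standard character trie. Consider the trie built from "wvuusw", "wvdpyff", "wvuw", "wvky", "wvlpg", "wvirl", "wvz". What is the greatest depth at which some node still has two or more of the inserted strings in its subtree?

3

The deepest shared node is where two words last agree before diverging.
e.g. "wvuusw" and "wvuw" share the prefix "wvu" of length 3; no pair shares a longer one.
Longest shared-prefix length: 3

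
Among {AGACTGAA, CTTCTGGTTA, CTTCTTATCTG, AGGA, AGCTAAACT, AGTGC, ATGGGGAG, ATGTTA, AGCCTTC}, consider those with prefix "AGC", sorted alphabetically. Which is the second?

AGCTAAACT

Filter for "AGC…" and sort: "AGCCTTC", "AGCTAAACT"
Position 2: AGCTAAACT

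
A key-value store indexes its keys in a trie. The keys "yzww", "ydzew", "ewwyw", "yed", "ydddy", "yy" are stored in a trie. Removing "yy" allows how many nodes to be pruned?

Walk "yy" from the leaf back toward the root, removing each node that no remaining word uses.
The suffix "y" (1 node) is used only by "yy"; the node for "y" still has the child "z", so pruning stops there.
Nodes removed: 1

1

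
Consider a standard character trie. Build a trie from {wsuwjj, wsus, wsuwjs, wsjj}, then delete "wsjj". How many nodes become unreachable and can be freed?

2

A node on "wsjj"'s path can go only if nothing else ends at it or branches off below it.
The suffix "jj" (2 nodes) is used only by "wsjj"; the node for "ws" still has the child "u", so pruning stops there.
Nodes removed: 2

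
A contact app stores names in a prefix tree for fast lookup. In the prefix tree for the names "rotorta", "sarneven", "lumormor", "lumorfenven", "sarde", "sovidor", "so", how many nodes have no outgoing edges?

6

Leaves are exactly the stored words that no other stored word extends.
Those words: "lumorfenven", "lumormor", "rotorta", "sarde", "sarneven", "sovidor"
Leaf count: 6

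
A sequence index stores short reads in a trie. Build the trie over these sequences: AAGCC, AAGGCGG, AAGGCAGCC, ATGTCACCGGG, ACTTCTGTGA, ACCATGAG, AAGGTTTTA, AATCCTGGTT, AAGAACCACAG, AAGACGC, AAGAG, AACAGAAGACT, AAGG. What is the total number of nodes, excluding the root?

Insert word by word; a character creates a node only if that edge doesn't already exist:
  "AAGCC" → 5 new (A, A, G, C, C)
  "AAGGCGG" → prefix "AAG" already present; 4 new (G, C, G, G)
  "AAGGCAGCC" → prefix "AAGGC" already present; 4 new (A, G, C, C)
  "ATGTCACCGGG" → prefix "A" already present; 10 new (T, G, T, C, A, C, C, G, G, G)
  "ACTTCTGTGA" → prefix "A" already present; 9 new (C, T, T, C, T, G, T, G, A)
  "ACCATGAG" → prefix "AC" already present; 6 new (C, A, T, G, A, G)
  "AAGGTTTTA" → prefix "AAGG" already present; 5 new (T, T, T, T, A)
  "AATCCTGGTT" → prefix "AA" already present; 8 new (T, C, C, T, G, G, T, T)
  "AAGAACCACAG" → prefix "AAG" already present; 8 new (A, A, C, C, A, C, A, G)
  "AAGACGC" → prefix "AAGA" already present; 3 new (C, G, C)
  "AAGAG" → prefix "AAGA" already present; 1 new (G)
  "AACAGAAGACT" → prefix "AA" already present; 9 new (C, A, G, A, A, G, A, C, T)
  "AAGG" → prefix "AAGG" already present; 0 new (none)
Total nodes = 5 + 4 + 4 + 10 + 9 + 6 + 5 + 8 + 8 + 3 + 1 + 9 + 0 = 72

72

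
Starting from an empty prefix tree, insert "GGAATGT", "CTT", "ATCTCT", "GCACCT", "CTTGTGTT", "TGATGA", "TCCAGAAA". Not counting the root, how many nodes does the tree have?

For each word, the new-node count is its length minus the longest prefix already in the trie:
  "GGAATGT" → 7 new (G, G, A, A, T, G, T)
  "CTT" → 3 new (C, T, T)
  "ATCTCT" → 6 new (A, T, C, T, C, T)
  "GCACCT" → prefix "G" already present; 5 new (C, A, C, C, T)
  "CTTGTGTT" → prefix "CTT" already present; 5 new (G, T, G, T, T)
  "TGATGA" → 6 new (T, G, A, T, G, A)
  "TCCAGAAA" → prefix "T" already present; 7 new (C, C, A, G, A, A, A)
Total nodes = 7 + 3 + 6 + 5 + 5 + 6 + 7 = 39

39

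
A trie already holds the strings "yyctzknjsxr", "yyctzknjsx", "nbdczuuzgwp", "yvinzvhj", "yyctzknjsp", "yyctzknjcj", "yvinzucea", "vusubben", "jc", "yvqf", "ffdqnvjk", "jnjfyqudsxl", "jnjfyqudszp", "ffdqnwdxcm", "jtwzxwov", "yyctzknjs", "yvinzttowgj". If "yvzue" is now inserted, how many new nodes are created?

3

Walking "yvzue" from the root, the first 2 characters ("yv") follow existing edges; "z" is the first miss.
So 5 − 2 = 3 new nodes.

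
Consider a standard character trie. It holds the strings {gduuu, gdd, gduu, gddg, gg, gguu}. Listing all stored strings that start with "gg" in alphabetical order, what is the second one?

DFS of the "gg" subtree visits, in order: "gg", "gguu"
The 2nd is gguu.

gguu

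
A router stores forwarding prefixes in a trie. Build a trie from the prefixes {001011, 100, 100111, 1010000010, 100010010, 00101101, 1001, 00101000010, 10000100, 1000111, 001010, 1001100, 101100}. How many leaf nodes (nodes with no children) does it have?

Leaves are exactly the stored words that no other stored word extends.
Those words: "00101000010", "00101101", "10000100", "100010010", "1000111", "1001100", "100111", "1010000010", "101100"
Leaf count: 9

9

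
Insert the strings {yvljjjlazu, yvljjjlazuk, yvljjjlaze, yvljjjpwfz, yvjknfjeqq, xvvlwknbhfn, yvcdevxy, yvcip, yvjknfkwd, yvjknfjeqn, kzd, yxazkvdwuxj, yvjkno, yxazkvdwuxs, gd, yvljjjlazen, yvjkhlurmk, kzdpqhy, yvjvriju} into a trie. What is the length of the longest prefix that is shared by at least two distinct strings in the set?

10

Look for the deepest trie node that still has at least two words in its subtree.
e.g. "yvljjjlaze" and "yvljjjlazen" share the prefix "yvljjjlaze" of length 10; no pair shares a longer one.
Longest shared-prefix length: 10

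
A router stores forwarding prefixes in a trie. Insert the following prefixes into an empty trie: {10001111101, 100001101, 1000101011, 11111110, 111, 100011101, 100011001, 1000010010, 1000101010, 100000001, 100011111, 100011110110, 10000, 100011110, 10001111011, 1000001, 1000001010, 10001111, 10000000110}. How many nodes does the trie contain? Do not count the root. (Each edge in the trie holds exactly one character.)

Insert word by word; a character creates a node only if that edge doesn't already exist:
  "10001111101" → 11 new (1, 0, 0, 0, 1, 1, 1, 1, 1, 0, 1)
  "100001101" → prefix "1000" already present; 5 new (0, 1, 1, 0, 1)
  "1000101011" → prefix "10001" already present; 5 new (0, 1, 0, 1, 1)
  "11111110" → prefix "1" already present; 7 new (1, 1, 1, 1, 1, 1, 0)
  "111" → prefix "111" already present; 0 new (none)
  "100011101" → prefix "1000111" already present; 2 new (0, 1)
  "100011001" → prefix "100011" already present; 3 new (0, 0, 1)
  "1000010010" → prefix "100001" already present; 4 new (0, 0, 1, 0)
  "1000101010" → prefix "100010101" already present; 1 new (0)
  "100000001" → prefix "10000" already present; 4 new (0, 0, 0, 1)
  "100011111" → prefix "100011111" already present; 0 new (none)
  "100011110110" → prefix "10001111" already present; 4 new (0, 1, 1, 0)
  "10000" → prefix "10000" already present; 0 new (none)
  "100011110" → prefix "100011110" already present; 0 new (none)
  "10001111011" → prefix "10001111011" already present; 0 new (none)
  "1000001" → prefix "100000" already present; 1 new (1)
  "1000001010" → prefix "1000001" already present; 3 new (0, 1, 0)
  "10001111" → prefix "10001111" already present; 0 new (none)
  "10000000110" → prefix "100000001" already present; 2 new (1, 0)
Total nodes = 11 + 5 + 5 + 7 + 0 + 2 + 3 + 4 + 1 + 4 + 0 + 4 + 0 + 0 + 0 + 1 + 3 + 0 + 2 = 52

52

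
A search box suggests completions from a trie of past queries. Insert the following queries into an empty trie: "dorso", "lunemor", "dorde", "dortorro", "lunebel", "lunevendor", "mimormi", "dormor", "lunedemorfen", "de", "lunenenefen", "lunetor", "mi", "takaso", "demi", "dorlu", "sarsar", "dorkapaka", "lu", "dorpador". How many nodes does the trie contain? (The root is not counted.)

84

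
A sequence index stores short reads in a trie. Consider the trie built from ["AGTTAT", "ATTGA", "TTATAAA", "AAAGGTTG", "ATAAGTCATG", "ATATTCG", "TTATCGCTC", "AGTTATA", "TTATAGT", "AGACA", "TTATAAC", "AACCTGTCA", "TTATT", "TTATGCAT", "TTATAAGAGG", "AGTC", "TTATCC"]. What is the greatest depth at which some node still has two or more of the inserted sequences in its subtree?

6

Equivalently: take the maximum, over all pairs, of their longest common prefix length.
e.g. "AGTTAT" and "AGTTATA" share the prefix "AGTTAT" of length 6; no pair shares a longer one.
Longest shared-prefix length: 6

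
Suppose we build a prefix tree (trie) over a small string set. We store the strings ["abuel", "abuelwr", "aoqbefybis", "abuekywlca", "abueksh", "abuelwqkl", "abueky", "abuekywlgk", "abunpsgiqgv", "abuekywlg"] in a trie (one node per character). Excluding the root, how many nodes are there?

37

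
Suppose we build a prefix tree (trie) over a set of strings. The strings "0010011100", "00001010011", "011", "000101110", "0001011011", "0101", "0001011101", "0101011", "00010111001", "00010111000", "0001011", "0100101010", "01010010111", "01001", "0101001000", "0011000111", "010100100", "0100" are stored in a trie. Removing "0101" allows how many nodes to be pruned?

0

Walk "0101" from the leaf back toward the root, removing each node that no remaining word uses.
Every node on "0101" is still needed (e.g. by "0101011"), so nothing is freed.
Nodes removed: 0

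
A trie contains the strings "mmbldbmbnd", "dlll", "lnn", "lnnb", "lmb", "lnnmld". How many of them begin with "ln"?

Traverse to the node for "ln", then collect every word in that subtree.
Matches: "lnn", "lnnb", "lnnmld"
Count: 3

3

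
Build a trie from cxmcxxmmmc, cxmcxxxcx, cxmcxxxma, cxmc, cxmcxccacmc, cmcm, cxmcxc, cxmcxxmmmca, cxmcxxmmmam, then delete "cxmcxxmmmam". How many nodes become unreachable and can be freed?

2

Walk "cxmcxxmmmam" from the leaf back toward the root, removing each node that no remaining word uses.
The suffix "am" (2 nodes) is used only by "cxmcxxmmmam"; the node for "cxmcxxmmm" still has the child "c", so pruning stops there.
Nodes removed: 2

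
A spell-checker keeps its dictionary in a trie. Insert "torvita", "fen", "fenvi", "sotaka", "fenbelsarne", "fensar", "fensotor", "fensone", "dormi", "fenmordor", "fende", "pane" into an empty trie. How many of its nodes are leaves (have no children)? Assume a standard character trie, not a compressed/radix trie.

11

Leaves are exactly the stored words that no other stored word extends.
Those words: "dormi", "fenbelsarne", "fende", "fenmordor", "fensar", "fensone", "fensotor", "fenvi", "pane", "sotaka", "torvita"
Leaf count: 11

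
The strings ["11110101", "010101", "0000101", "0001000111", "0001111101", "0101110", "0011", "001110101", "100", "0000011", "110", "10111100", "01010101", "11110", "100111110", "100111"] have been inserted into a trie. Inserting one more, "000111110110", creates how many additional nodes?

"0001111101" is already a path in the trie; the remaining "10" must be added.
Each of the 2 remaining characters creates one node.

2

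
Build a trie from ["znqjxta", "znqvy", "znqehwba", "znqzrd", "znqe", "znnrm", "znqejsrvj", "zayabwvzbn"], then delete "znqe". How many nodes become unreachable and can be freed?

A node on "znqe"'s path can go only if nothing else ends at it or branches off below it.
Every node on "znqe" is still needed (e.g. by "znqehwba"), so nothing is freed.
Nodes removed: 0

0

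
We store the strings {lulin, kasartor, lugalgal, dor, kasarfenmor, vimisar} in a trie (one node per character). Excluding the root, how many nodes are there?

35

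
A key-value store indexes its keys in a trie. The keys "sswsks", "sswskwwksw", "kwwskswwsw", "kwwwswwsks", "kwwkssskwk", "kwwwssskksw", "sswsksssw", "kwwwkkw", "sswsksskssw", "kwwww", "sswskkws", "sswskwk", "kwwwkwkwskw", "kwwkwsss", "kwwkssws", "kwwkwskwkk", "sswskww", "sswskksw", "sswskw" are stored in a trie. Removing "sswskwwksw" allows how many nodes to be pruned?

A node on "sswskwwksw"'s path can go only if nothing else ends at it or branches off below it.
The suffix "ksw" (3 nodes) is used only by "sswskwwksw"; "sswskww" is itself a stored word, so pruning stops there.
Nodes removed: 3

3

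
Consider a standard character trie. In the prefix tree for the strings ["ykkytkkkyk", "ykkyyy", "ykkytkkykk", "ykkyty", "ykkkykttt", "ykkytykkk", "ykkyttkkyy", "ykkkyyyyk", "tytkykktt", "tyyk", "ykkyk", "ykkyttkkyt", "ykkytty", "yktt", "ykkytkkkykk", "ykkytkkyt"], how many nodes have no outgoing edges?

14

A leaf is a node with no children — equivalently, the end of a word that is not a proper prefix of any other stored word.
Those words: "tytkykktt", "tyyk", "ykkkykttt", "ykkkyyyyk", "ykkyk", "ykkytkkkykk", "ykkytkkykk", "ykkytkkyt", "ykkyttkkyt", "ykkyttkkyy", "ykkytty", "ykkytykkk", "ykkyyy", "yktt"
Leaf count: 14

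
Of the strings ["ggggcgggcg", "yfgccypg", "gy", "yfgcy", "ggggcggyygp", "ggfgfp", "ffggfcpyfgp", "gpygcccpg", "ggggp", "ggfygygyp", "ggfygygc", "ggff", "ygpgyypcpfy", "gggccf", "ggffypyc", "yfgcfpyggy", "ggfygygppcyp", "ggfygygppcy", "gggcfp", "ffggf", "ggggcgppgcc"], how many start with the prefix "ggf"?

Walk to "ggf"; the words in its subtree are exactly those with that prefix.
Words under "ggf": ggff, ggffypyc, ggfgfp, ggfygygc, ggfygygppcy, ggfygygppcyp, ggfygygyp
Count: 7

7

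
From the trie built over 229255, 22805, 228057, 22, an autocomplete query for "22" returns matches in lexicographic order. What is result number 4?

Words with prefix "22", in lexicographic order: "22", "22805", "228057", "229255"
Position 4: 229255

229255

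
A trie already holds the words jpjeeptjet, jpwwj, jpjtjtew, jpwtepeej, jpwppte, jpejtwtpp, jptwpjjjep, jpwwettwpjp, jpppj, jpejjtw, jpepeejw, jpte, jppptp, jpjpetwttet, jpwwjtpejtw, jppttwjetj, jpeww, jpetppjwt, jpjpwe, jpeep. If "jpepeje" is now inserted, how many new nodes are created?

"jpepe" is already a path in the trie; the remaining "je" must be added.
New nodes needed: |"jpepeje"| − 5 = 7 − 5 = 2.

2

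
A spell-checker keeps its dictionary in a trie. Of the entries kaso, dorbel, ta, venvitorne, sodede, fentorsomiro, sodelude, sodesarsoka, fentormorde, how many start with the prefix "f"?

2

Filter for entries beginning with "f":
Matches: "fentormorde", "fentorsomiro"
Count: 2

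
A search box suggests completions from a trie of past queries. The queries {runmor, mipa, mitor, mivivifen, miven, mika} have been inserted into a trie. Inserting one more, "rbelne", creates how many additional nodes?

5

The longest prefix of "rbelne" already in the trie is "r" (length 1).
Each of the 5 remaining characters creates one node.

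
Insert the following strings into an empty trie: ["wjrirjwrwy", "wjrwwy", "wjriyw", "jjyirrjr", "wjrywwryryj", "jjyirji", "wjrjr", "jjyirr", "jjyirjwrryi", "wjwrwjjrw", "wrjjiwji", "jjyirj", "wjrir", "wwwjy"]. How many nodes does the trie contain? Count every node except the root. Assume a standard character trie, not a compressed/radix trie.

58

For each word, the new-node count is its length minus the longest prefix already in the trie:
  "wjrirjwrwy" → 10 new (w, j, r, i, r, j, w, r, w, y)
  "wjrwwy" → prefix "wjr" already present; 3 new (w, w, y)
  "wjriyw" → prefix "wjri" already present; 2 new (y, w)
  "jjyirrjr" → 8 new (j, j, y, i, r, r, j, r)
  "wjrywwryryj" → prefix "wjr" already present; 8 new (y, w, w, r, y, r, y, j)
  "jjyirji" → prefix "jjyir" already present; 2 new (j, i)
  "wjrjr" → prefix "wjr" already present; 2 new (j, r)
  "jjyirr" → prefix "jjyirr" already present; 0 new (none)
  "jjyirjwrryi" → prefix "jjyirj" already present; 5 new (w, r, r, y, i)
  "wjwrwjjrw" → prefix "wj" already present; 7 new (w, r, w, j, j, r, w)
  "wrjjiwji" → prefix "w" already present; 7 new (r, j, j, i, w, j, i)
  "jjyirj" → prefix "jjyirj" already present; 0 new (none)
  "wjrir" → prefix "wjrir" already present; 0 new (none)
  "wwwjy" → prefix "w" already present; 4 new (w, w, j, y)
Total nodes = 10 + 3 + 2 + 8 + 8 + 2 + 2 + 0 + 5 + 7 + 7 + 0 + 0 + 4 = 58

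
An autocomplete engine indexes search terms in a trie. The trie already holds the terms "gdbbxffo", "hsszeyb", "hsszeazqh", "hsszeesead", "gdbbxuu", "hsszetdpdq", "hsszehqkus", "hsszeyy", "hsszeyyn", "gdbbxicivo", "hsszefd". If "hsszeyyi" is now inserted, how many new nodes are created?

1

The longest prefix of "hsszeyyi" already in the trie is "hsszeyy" (length 7).
Each of the 1 remaining characters creates one node.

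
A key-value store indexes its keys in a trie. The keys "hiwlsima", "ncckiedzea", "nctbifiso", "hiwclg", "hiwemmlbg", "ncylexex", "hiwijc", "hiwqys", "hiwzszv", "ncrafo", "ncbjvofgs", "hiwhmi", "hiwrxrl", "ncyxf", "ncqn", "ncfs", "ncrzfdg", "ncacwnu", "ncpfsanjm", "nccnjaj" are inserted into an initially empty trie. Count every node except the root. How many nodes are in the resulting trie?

For each word, the new-node count is its length minus the longest prefix already in the trie:
  "hiwlsima" → 8 new (h, i, w, l, s, i, m, a)
  "ncckiedzea" → 10 new (n, c, c, k, i, e, d, z, e, a)
  "nctbifiso" → prefix "nc" already present; 7 new (t, b, i, f, i, s, o)
  "hiwclg" → prefix "hiw" already present; 3 new (c, l, g)
  "hiwemmlbg" → prefix "hiw" already present; 6 new (e, m, m, l, b, g)
  "ncylexex" → prefix "nc" already present; 6 new (y, l, e, x, e, x)
  "hiwijc" → prefix "hiw" already present; 3 new (i, j, c)
  "hiwqys" → prefix "hiw" already present; 3 new (q, y, s)
  "hiwzszv" → prefix "hiw" already present; 4 new (z, s, z, v)
  "ncrafo" → prefix "nc" already present; 4 new (r, a, f, o)
  "ncbjvofgs" → prefix "nc" already present; 7 new (b, j, v, o, f, g, s)
  "hiwhmi" → prefix "hiw" already present; 3 new (h, m, i)
  "hiwrxrl" → prefix "hiw" already present; 4 new (r, x, r, l)
  "ncyxf" → prefix "ncy" already present; 2 new (x, f)
  "ncqn" → prefix "nc" already present; 2 new (q, n)
  "ncfs" → prefix "nc" already present; 2 new (f, s)
  "ncrzfdg" → prefix "ncr" already present; 4 new (z, f, d, g)
  "ncacwnu" → prefix "nc" already present; 5 new (a, c, w, n, u)
  "ncpfsanjm" → prefix "nc" already present; 7 new (p, f, s, a, n, j, m)
  "nccnjaj" → prefix "ncc" already present; 4 new (n, j, a, j)
Total nodes = 8 + 10 + 7 + 3 + 6 + 6 + 3 + 3 + 4 + 4 + 7 + 3 + 4 + 2 + 2 + 2 + 4 + 5 + 7 + 4 = 94

94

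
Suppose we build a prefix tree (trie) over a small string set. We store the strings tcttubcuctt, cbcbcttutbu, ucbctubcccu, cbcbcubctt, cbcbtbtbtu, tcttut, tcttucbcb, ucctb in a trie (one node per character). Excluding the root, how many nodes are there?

Insert word by word; a character creates a node only if that edge doesn't already exist:
  "tcttubcuctt" → 11 new (t, c, t, t, u, b, c, u, c, t, t)
  "cbcbcttutbu" → 11 new (c, b, c, b, c, t, t, u, t, b, u)
  "ucbctubcccu" → 11 new (u, c, b, c, t, u, b, c, c, c, u)
  "cbcbcubctt" → prefix "cbcbc" already present; 5 new (u, b, c, t, t)
  "cbcbtbtbtu" → prefix "cbcb" already present; 6 new (t, b, t, b, t, u)
  "tcttut" → prefix "tcttu" already present; 1 new (t)
  "tcttucbcb" → prefix "tcttu" already present; 4 new (c, b, c, b)
  "ucctb" → prefix "uc" already present; 3 new (c, t, b)
Total nodes = 11 + 11 + 11 + 5 + 6 + 1 + 4 + 3 = 52

52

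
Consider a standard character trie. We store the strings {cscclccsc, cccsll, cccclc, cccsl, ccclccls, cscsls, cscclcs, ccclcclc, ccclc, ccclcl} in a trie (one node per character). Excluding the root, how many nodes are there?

For each word, the new-node count is its length minus the longest prefix already in the trie:
  "cscclccsc" → 9 new (c, s, c, c, l, c, c, s, c)
  "cccsll" → prefix "c" already present; 5 new (c, c, s, l, l)
  "cccclc" → prefix "ccc" already present; 3 new (c, l, c)
  "cccsl" → prefix "cccsl" already present; 0 new (none)
  "ccclccls" → prefix "ccc" already present; 5 new (l, c, c, l, s)
  "cscsls" → prefix "csc" already present; 3 new (s, l, s)
  "cscclcs" → prefix "cscclc" already present; 1 new (s)
  "ccclcclc" → prefix "ccclccl" already present; 1 new (c)
  "ccclc" → prefix "ccclc" already present; 0 new (none)
  "ccclcl" → prefix "ccclc" already present; 1 new (l)
Total nodes = 9 + 5 + 3 + 0 + 5 + 3 + 1 + 1 + 0 + 1 = 28

28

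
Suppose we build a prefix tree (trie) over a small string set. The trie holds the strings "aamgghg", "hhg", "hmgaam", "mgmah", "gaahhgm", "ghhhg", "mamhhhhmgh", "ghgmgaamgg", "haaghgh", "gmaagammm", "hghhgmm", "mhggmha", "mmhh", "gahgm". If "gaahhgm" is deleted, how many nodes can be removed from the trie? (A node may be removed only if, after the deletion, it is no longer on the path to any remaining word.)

Walk "gaahhgm" from the leaf back toward the root, removing each node that no remaining word uses.
The suffix "ahhgm" (5 nodes) is used only by "gaahhgm"; the node for "ga" still has the child "h", so pruning stops there.
Nodes removed: 5

5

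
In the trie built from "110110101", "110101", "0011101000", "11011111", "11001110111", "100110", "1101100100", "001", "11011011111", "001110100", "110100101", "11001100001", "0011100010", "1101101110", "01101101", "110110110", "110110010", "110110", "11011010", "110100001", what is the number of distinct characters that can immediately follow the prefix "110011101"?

Follow the path "110011101" to its node, then look at its outgoing edges.
Distinct next characters after "110011101": 1.
That node has 1 child edge.

1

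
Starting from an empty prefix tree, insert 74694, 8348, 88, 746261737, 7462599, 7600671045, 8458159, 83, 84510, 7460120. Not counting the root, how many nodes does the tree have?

Trie structure (* marks end of a word):
(root)
├─ 7
│  ├─ 4
│  │  └─ 6
│  │     ├─ 0
│  │     │  └─ 1
│  │     │     └─ 2
│  │     │        └─ 0 *
│  │     ├─ 2
│  │     │  ├─ 5
│  │     │  │  └─ 9
│  │     │  │     └─ 9 *
│  │     │  └─ 6
│  │     │     └─ 1
│  │     │        └─ 7
│  │     │           └─ 3
│  │     │              └─ 7 *
│  │     └─ 9
│  │        └─ 4 *
│  └─ 6
│     └─ 0
│        └─ 0
│           └─ 6
│              └─ 7
│                 └─ 1
│                    └─ 0
│                       └─ 4
│                          └─ 5 *
└─ 8
   ├─ 3 *
   │  └─ 4
   │     └─ 8 *
   ├─ 4
   │  └─ 5
   │     ├─ 1
   │     │  └─ 0 *
   │     └─ 8
   │        └─ 1
   │           └─ 5
   │              └─ 9 *
   └─ 8 *
Counting every labelled node above: 40.

40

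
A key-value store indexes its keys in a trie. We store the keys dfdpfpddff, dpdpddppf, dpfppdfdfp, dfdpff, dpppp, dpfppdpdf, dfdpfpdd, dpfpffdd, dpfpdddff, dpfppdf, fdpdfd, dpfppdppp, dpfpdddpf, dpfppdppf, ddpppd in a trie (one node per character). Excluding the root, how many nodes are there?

58

For each word, the new-node count is its length minus the longest prefix already in the trie:
  "dfdpfpddff" → 10 new (d, f, d, p, f, p, d, d, f, f)
  "dpdpddppf" → prefix "d" already present; 8 new (p, d, p, d, d, p, p, f)
  "dpfppdfdfp" → prefix "dp" already present; 8 new (f, p, p, d, f, d, f, p)
  "dfdpff" → prefix "dfdpf" already present; 1 new (f)
  "dpppp" → prefix "dp" already present; 3 new (p, p, p)
  "dpfppdpdf" → prefix "dpfppd" already present; 3 new (p, d, f)
  "dfdpfpdd" → prefix "dfdpfpdd" already present; 0 new (none)
  "dpfpffdd" → prefix "dpfp" already present; 4 new (f, f, d, d)
  "dpfpdddff" → prefix "dpfp" already present; 5 new (d, d, d, f, f)
  "dpfppdf" → prefix "dpfppdf" already present; 0 new (none)
  "fdpdfd" → 6 new (f, d, p, d, f, d)
  "dpfppdppp" → prefix "dpfppdp" already present; 2 new (p, p)
  "dpfpdddpf" → prefix "dpfpddd" already present; 2 new (p, f)
  "dpfppdppf" → prefix "dpfppdpp" already present; 1 new (f)
  "ddpppd" → prefix "d" already present; 5 new (d, p, p, p, d)
Total nodes = 10 + 8 + 8 + 1 + 3 + 3 + 0 + 4 + 5 + 0 + 6 + 2 + 2 + 1 + 5 = 58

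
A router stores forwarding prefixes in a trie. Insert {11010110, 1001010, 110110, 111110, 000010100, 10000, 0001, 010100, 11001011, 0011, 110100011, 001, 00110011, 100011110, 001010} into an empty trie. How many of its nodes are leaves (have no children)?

13

Leaves are exactly the stored words that no other stored word extends.
Those words: "000010100", "0001", "001010", "00110011", "010100", "10000", "100011110", "1001010", "11001011", "110100011", "11010110", "110110", "111110"
Leaf count: 13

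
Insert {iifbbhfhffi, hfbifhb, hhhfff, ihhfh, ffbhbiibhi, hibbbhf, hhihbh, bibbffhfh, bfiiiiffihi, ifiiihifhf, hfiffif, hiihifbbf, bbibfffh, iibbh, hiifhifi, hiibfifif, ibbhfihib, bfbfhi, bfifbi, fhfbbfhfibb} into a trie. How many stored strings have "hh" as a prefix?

2

Traverse to the node for "hh", then collect every word in that subtree.
Matches: "hhhfff", "hhihbh"
Count: 2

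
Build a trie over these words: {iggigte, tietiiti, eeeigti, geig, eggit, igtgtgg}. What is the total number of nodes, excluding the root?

For each word, the new-node count is its length minus the longest prefix already in the trie:
  "iggigte" → 7 new (i, g, g, i, g, t, e)
  "tietiiti" → 8 new (t, i, e, t, i, i, t, i)
  "eeeigti" → 7 new (e, e, e, i, g, t, i)
  "geig" → 4 new (g, e, i, g)
  "eggit" → prefix "e" already present; 4 new (g, g, i, t)
  "igtgtgg" → prefix "ig" already present; 5 new (t, g, t, g, g)
Total nodes = 7 + 8 + 7 + 4 + 4 + 5 = 35

35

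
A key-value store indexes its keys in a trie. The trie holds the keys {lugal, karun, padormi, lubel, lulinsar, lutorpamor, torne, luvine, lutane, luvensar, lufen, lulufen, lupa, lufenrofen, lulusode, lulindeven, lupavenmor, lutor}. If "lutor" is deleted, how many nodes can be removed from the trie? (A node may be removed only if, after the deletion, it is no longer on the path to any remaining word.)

0

Walk "lutor" from the leaf back toward the root, removing each node that no remaining word uses.
Every node on "lutor" is still needed (e.g. by "lutorpamor"), so nothing is freed.
Nodes removed: 0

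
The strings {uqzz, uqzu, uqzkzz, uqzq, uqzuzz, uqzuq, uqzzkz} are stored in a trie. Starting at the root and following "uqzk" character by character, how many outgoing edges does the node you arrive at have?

1

Follow the path "uqzk" to its node, then look at its outgoing edges.
Characters that immediately follow "uqzk" among the stored strings: {z}.
That node has 1 child edge.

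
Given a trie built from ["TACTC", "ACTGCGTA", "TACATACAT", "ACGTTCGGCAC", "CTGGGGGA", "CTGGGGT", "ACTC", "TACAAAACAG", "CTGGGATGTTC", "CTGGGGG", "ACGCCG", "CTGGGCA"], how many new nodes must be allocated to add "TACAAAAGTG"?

"TACAAAA" is already a path in the trie; the remaining "GTG" must be added.
So 10 − 7 = 3 new nodes.

3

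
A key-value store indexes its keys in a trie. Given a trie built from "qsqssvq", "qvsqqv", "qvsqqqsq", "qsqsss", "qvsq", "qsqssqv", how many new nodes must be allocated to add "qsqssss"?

1

Walking "qsqssss" from the root, the first 6 characters ("qsqsss") follow existing edges; "s" is the first miss.
So 7 − 6 = 1 new nodes.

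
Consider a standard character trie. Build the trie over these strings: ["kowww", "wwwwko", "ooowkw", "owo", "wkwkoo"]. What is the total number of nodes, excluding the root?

24

Trace insertions, counting only characters that open a new branch:
  "kowww" → 5 new (k, o, w, w, w)
  "wwwwko" → 6 new (w, w, w, w, k, o)
  "ooowkw" → 6 new (o, o, o, w, k, w)
  "owo" → prefix "o" already present; 2 new (w, o)
  "wkwkoo" → prefix "w" already present; 5 new (k, w, k, o, o)
Total nodes = 5 + 6 + 6 + 2 + 5 = 24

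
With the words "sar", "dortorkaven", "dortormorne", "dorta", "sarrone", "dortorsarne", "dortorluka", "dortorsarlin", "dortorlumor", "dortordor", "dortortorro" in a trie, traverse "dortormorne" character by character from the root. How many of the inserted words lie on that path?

1

Walk "dortormorne" from the root; an end-of-word marker is hit whenever a stored word is a prefix of "dortormorne".
Prefixes of the query that are stored words: "dortormorne"
Count: 1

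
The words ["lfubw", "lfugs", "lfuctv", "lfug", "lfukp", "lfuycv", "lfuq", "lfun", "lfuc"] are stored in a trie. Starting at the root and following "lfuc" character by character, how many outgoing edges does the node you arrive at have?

The children of the "lfuc" node are the distinct next characters among strings starting with "lfuc".
Distinct next characters after "lfuc": t.
That node has 1 child edge.

1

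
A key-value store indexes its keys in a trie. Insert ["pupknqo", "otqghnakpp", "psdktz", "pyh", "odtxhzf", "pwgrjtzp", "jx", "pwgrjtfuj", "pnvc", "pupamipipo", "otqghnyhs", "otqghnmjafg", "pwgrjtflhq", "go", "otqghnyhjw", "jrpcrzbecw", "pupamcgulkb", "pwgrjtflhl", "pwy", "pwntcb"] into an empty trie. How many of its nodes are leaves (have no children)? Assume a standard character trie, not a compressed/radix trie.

A leaf is a node with no children — equivalently, the end of a word that is not a proper prefix of any other stored word.
Those words: "go", "jrpcrzbecw", "jx", "odtxhzf", "otqghnakpp", "otqghnmjafg", "otqghnyhjw", "otqghnyhs", "pnvc", "psdktz", "pupamcgulkb", "pupamipipo", "pupknqo", "pwgrjtflhl", "pwgrjtflhq", "pwgrjtfuj", "pwgrjtzp", "pwntcb", "pwy", "pyh"
Leaf count: 20

20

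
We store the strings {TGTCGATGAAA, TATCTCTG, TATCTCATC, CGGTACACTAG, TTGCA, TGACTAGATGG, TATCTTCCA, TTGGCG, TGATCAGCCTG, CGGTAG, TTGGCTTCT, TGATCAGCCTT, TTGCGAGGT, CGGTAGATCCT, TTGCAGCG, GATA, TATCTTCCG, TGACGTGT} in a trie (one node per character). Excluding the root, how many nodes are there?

Insert word by word; a character creates a node only if that edge doesn't already exist:
  "TGTCGATGAAA" → 11 new (T, G, T, C, G, A, T, G, A, A, A)
  "TATCTCTG" → prefix "T" already present; 7 new (A, T, C, T, C, T, G)
  "TATCTCATC" → prefix "TATCTC" already present; 3 new (A, T, C)
  "CGGTACACTAG" → 11 new (C, G, G, T, A, C, A, C, T, A, G)
  "TTGCA" → prefix "T" already present; 4 new (T, G, C, A)
  "TGACTAGATGG" → prefix "TG" already present; 9 new (A, C, T, A, G, A, T, G, G)
  "TATCTTCCA" → prefix "TATCT" already present; 4 new (T, C, C, A)
  "TTGGCG" → prefix "TTG" already present; 3 new (G, C, G)
  "TGATCAGCCTG" → prefix "TGA" already present; 8 new (T, C, A, G, C, C, T, G)
  "CGGTAG" → prefix "CGGTA" already present; 1 new (G)
  "TTGGCTTCT" → prefix "TTGGC" already present; 4 new (T, T, C, T)
  "TGATCAGCCTT" → prefix "TGATCAGCCT" already present; 1 new (T)
  "TTGCGAGGT" → prefix "TTGC" already present; 5 new (G, A, G, G, T)
  "CGGTAGATCCT" → prefix "CGGTAG" already present; 5 new (A, T, C, C, T)
  "TTGCAGCG" → prefix "TTGCA" already present; 3 new (G, C, G)
  "GATA" → 4 new (G, A, T, A)
  "TATCTTCCG" → prefix "TATCTTCC" already present; 1 new (G)
  "TGACGTGT" → prefix "TGAC" already present; 4 new (G, T, G, T)
Total nodes = 11 + 7 + 3 + 11 + 4 + 9 + 4 + 3 + 8 + 1 + 4 + 1 + 5 + 5 + 3 + 4 + 1 + 4 = 88

88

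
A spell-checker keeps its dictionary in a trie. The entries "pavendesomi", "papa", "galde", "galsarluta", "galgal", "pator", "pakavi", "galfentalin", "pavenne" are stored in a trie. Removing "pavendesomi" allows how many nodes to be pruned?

Walk "pavendesomi" from the leaf back toward the root, removing each node that no remaining word uses.
The suffix "desomi" (6 nodes) is used only by "pavendesomi"; the node for "paven" still has the child "n", so pruning stops there.
Nodes removed: 6

6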